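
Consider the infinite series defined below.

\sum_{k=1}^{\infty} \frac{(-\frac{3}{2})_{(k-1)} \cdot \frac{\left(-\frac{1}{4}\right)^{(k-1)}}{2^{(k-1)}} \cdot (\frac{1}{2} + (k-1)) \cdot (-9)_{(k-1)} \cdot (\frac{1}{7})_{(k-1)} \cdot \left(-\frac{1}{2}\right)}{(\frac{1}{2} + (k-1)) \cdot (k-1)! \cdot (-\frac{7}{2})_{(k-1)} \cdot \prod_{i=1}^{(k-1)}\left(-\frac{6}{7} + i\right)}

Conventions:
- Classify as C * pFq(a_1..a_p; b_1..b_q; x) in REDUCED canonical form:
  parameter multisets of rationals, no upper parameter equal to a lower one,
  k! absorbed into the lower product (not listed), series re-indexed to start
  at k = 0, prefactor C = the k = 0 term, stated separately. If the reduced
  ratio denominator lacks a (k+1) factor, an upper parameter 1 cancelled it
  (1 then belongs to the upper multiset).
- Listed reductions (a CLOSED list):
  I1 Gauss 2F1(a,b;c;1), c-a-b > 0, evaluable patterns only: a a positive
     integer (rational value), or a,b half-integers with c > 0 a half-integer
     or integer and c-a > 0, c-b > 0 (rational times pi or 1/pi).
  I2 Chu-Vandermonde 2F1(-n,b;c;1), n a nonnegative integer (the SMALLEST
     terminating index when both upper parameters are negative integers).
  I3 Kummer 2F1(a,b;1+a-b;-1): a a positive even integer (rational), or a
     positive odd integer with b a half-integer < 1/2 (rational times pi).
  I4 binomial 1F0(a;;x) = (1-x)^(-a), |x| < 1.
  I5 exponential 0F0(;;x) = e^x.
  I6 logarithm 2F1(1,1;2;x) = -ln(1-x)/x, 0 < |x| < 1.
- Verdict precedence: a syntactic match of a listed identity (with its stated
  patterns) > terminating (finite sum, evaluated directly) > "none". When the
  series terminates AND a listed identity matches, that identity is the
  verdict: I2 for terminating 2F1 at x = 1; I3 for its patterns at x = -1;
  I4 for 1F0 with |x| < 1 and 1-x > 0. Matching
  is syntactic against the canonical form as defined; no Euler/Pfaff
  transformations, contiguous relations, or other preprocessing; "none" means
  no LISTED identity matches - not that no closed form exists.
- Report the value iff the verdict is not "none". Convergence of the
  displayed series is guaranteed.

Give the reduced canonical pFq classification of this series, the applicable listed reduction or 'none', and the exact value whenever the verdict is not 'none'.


Canonical form: C = -\frac{1}{2} times 2F1 with upper {-9, -\frac{3}{2}}, lower {-\frac{7}{2}}, x = -\frac{1}{8}. Verdict: terminating. With -9 upstairs the series is a 10-term polynomial sum; evaluated term by term. Sum: -\frac{7188802407}{9395240960}.

Key step: from the first term -\frac{1}{2}: k + 1/2 divides numerator and denominator alike; C = -1/2 after cancelling.
Step ratio: r(k) = -\frac{1}{8} * (k-9) (k-\frac{3}{2}) / [(k-\frac{7}{2}) (k+1)] - rational; roots negated = parameters, x = -\frac{1}{8}, C = -\frac{1}{2}.


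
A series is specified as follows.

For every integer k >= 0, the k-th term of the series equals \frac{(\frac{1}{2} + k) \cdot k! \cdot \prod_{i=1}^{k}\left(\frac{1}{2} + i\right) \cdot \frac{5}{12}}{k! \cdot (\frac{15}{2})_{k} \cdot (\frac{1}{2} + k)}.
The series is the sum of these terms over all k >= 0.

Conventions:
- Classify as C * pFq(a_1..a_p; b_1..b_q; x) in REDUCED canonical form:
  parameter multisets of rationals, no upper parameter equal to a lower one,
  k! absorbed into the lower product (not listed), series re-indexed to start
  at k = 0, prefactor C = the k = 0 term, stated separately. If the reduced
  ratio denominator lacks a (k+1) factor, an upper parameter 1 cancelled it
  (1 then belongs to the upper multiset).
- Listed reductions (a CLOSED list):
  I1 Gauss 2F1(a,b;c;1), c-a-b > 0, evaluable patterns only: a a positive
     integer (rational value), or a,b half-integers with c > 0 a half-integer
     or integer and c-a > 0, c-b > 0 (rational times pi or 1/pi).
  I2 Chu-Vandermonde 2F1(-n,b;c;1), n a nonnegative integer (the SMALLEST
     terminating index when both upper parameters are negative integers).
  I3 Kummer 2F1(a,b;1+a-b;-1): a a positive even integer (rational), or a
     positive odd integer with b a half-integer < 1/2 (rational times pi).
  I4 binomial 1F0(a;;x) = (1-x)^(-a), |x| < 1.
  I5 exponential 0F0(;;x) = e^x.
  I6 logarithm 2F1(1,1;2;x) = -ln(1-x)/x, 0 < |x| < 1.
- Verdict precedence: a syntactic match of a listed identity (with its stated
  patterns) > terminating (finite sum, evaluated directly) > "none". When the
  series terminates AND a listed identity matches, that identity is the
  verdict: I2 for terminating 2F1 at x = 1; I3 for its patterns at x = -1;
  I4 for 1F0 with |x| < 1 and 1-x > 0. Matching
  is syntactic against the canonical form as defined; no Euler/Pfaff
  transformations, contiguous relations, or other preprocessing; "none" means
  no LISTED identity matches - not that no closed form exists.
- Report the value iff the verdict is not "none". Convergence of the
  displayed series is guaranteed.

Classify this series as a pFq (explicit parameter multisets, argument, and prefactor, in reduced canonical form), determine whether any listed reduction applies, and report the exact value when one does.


Reduced: x = 1, 2F1, upper = {1, \frac{3}{2}}, lower = {\frac{15}{2}}, C = \frac{5}{12}. Verdict: Gauss's theorem (I1) matches (x = 1: the Gamma ratio telescopes since c-a-b = 5 > 0 and a = 1 in Z>0). Value: \frac{13}{24}.

Key step: x = 1 and the running product (prefactor 5/12) telescopes to a rising factorial.
Ratio: r(k) = 1 * (k+1) (k+\frac{3}{2}) / [(k+\frac{15}{2}) (k+1)] - rational in k. x = 1; t_0 = \frac{5}{12}; negate the roots.


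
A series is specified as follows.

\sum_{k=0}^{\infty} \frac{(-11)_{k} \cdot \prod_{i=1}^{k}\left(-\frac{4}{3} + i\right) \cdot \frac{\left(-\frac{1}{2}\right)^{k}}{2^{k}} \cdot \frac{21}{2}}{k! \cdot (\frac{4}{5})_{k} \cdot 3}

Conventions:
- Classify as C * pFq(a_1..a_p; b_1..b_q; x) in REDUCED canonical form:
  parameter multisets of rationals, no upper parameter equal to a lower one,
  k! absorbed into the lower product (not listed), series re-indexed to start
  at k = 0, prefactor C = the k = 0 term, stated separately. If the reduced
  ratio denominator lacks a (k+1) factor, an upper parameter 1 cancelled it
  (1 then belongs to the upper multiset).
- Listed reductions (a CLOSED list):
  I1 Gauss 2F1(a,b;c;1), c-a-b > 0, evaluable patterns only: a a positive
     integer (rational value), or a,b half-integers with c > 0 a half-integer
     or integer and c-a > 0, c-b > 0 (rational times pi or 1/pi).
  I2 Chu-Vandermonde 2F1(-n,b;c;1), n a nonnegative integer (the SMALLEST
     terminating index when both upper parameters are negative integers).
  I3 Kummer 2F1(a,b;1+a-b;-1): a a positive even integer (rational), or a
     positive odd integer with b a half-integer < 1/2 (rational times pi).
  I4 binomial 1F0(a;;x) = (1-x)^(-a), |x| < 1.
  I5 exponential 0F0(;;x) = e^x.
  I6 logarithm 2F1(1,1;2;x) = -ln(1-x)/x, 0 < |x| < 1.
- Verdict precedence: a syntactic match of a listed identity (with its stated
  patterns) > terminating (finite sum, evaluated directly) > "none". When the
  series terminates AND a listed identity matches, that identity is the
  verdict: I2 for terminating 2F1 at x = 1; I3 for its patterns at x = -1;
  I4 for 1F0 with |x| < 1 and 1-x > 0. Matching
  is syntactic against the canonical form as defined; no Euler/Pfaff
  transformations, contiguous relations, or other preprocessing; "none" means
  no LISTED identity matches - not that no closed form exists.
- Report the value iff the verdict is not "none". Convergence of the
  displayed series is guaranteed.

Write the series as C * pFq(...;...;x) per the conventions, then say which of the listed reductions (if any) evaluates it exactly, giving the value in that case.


This is \frac{7}{2} * 2F1(-11, -\frac{1}{3}; \frac{4}{5}; -\frac{1}{4}) in reduced canonical form. Verdict: terminating - no listed pattern fits, but -11 in the upper list cuts the series at k = 11; direct evaluation. Hence: -\frac{17558809927916135399}{4900877268991082496}.

Key observation: t_0 being \frac{7}{2}, the running product (C = 7/2, x = -1/4) telescopes to a rising factorial.
Step ratio: r(k) = -\frac{1}{4} * (k-11) (k-\frac{1}{3}) / [(k+\frac{4}{5}) (k+1)] - rational; roots negated = parameters, x = -\frac{1}{4}, C = \frac{7}{2}.


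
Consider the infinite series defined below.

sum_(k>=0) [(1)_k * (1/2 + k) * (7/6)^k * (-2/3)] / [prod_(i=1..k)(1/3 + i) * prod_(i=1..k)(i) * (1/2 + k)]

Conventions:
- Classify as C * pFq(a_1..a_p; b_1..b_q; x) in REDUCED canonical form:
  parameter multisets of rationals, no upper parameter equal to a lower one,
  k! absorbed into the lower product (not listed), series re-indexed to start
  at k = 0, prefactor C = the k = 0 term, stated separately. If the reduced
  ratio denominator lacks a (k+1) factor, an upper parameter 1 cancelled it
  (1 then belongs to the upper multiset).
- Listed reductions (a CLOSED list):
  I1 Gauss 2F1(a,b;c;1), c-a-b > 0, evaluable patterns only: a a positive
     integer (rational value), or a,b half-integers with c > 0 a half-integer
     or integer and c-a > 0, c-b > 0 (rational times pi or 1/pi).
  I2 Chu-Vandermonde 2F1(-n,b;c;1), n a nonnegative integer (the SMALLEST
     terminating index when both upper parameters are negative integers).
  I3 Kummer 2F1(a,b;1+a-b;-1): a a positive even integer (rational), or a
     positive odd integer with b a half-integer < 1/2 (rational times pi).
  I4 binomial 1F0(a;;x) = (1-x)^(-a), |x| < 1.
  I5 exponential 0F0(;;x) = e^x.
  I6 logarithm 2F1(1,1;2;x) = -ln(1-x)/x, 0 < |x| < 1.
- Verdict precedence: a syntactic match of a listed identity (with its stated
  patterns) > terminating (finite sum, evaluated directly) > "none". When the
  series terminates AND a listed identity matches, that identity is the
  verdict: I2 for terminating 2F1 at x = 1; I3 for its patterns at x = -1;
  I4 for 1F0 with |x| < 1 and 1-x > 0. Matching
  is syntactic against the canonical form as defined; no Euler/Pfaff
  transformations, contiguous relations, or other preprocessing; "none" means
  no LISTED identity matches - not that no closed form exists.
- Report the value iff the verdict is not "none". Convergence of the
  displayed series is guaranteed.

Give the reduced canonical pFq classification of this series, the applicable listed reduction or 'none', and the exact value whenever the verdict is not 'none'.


This is -2/3 * 1F1(1; 4/3; 7/6) in reduced canonical form. Verdict: none. A 1F1 with upper {1} fits none of I1-I6 at x = 7/6; the sum runs forever.

Key step: from the first term -2/3: the lower running product (C = -2/3, x = 7/6) is a rising factorial.
Step ratio: r(k) = (7/6) * (k+1) / [(k+4/3) (k+1)] - rational in k, leading ratio (7/6); with t_0 = -2/3, classification follows.


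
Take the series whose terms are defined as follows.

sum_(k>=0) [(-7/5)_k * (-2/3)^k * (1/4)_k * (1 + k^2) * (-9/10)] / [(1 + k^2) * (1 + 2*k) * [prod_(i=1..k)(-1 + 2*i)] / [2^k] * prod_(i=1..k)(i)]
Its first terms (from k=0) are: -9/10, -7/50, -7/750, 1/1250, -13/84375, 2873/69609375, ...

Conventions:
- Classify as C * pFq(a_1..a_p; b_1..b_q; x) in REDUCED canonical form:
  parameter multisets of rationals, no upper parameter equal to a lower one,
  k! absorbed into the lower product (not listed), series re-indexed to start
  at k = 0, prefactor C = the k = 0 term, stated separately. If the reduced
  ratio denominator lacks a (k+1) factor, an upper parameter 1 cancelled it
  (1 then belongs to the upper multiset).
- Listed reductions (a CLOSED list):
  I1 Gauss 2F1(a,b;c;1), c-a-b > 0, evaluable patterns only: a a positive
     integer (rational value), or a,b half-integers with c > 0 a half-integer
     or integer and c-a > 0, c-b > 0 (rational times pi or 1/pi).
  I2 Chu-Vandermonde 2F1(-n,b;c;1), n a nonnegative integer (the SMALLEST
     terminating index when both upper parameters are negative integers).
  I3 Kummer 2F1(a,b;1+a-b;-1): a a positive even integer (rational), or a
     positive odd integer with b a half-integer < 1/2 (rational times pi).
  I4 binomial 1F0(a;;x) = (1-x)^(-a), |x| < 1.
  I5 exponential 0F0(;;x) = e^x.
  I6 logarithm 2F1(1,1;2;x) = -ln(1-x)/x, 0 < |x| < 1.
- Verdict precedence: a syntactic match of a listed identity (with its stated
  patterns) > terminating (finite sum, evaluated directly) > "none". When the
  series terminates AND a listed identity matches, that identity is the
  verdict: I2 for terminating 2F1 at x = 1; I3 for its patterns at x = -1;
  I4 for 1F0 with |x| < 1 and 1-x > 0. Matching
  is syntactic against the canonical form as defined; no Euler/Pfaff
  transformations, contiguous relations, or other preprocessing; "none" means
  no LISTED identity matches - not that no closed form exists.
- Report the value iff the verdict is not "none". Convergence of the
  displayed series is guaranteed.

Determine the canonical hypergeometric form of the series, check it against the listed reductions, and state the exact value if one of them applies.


x = -2/3 here; the reduced form reads 2F1, upper {-7/5, 1/4}, lower {3/2}, C = -9/10. Verdict: none. No listed pattern accepts 2F1(-7/5, 1/4; 3/2; -2/3).

Key step: from the first term -9/10: k^2 + 1 divides numerator and denominator alike; prefactor -9/10 after cancelling.
Consecutive-term ratio: r(k) = (-2/3) * (k-7/5) (k+1/4) / [(k+3/2) (k+1)] - rational; roots negated = parameters, x = (-2/3), C = -9/10.


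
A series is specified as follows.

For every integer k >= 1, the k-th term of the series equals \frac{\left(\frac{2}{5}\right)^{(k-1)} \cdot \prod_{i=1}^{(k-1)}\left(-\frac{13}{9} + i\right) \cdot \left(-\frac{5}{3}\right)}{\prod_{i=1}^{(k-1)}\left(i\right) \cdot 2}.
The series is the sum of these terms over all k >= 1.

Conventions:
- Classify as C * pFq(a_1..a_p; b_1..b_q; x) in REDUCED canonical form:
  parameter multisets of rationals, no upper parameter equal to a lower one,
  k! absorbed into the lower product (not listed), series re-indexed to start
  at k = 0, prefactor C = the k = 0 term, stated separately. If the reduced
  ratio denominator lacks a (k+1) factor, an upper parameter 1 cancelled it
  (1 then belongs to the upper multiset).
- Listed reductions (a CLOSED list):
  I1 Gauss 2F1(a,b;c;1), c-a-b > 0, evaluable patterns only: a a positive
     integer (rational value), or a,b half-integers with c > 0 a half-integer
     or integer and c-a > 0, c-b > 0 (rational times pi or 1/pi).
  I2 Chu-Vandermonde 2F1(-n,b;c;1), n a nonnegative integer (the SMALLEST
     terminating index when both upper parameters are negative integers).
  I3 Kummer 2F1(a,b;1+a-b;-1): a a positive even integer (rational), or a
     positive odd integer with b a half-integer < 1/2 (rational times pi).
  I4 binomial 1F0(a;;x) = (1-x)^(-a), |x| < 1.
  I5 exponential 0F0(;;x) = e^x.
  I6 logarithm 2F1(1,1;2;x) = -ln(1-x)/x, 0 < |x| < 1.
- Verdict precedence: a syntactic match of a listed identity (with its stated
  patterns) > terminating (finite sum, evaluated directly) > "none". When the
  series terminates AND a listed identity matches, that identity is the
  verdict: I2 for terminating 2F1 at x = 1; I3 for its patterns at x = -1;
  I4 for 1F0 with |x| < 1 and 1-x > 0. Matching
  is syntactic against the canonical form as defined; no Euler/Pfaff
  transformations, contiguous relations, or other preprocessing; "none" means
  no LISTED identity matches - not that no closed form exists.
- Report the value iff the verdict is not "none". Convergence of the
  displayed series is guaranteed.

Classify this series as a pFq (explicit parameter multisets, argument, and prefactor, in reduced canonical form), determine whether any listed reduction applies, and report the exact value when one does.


At argument \frac{2}{5}: a 1F0 with upper {-\frac{4}{9}}, lower {-}, scaled by C = -\frac{5}{6}. Verdict: binomial (I4) matches (the 1F0 binomial series: exponent 4/9, x = \frac{2}{5}). Sum: \left(-\frac{5}{6}\right) \cdot \left(\frac{3}{5}\right)^{\frac{4}{9}}.

First insight: from the first term -\frac{5}{6}: the product of the first k integers (C = -5/6, x = 2/5) is k!.
Adjacent-term ratio: r(k) = \frac{2}{5} * (k-\frac{4}{9}) / [(k+1)] - rational in k, leading ratio \frac{2}{5}; with t_0 = -\frac{5}{6}, classification follows.


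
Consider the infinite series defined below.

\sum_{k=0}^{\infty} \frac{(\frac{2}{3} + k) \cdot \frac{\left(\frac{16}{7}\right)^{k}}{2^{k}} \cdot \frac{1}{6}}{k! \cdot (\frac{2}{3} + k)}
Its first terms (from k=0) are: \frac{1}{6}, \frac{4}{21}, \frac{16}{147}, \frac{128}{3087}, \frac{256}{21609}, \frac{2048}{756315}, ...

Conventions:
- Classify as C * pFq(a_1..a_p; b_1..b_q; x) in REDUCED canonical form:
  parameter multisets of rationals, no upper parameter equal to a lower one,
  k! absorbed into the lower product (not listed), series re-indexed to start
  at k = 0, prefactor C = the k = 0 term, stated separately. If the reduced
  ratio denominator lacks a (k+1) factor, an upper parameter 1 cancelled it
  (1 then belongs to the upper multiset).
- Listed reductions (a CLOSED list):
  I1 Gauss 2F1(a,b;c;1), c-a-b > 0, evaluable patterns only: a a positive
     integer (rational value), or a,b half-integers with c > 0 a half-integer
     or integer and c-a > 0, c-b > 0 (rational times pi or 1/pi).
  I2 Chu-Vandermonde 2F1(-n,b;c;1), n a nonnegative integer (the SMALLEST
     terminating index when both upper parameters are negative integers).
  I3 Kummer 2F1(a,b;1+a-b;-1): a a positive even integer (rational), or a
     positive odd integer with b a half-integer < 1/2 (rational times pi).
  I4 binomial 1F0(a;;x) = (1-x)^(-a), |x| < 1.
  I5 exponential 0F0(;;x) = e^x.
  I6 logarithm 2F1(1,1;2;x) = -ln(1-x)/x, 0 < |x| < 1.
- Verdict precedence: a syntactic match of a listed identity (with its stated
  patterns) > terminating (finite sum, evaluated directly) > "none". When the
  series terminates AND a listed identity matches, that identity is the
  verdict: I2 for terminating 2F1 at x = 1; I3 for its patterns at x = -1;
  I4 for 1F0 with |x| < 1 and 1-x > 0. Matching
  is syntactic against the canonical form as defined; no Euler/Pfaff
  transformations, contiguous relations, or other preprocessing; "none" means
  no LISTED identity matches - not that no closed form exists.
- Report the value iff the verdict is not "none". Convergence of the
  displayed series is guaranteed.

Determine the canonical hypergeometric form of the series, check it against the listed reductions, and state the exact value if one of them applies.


At argument \frac{8}{7}: a 0F0 with upper {-}, lower {-}, scaled by C = \frac{1}{6}. Verdict (x = \frac{8}{7}): the exponential series (I5) applies (the 0F0 exponential series at x = \frac{8}{7}). Sum: \frac{1}{6} \cdot e^{\frac{8}{7}}.

First insight: x = \frac{8}{7} and the two k-th powers (prefactor 1/6) combine into one argument.
Term ratio: r(k) = \frac{8}{7} * 1 / [(k+1)] - rational in k, leading ratio \frac{8}{7}; with t_0 = \frac{1}{6}, classification follows.


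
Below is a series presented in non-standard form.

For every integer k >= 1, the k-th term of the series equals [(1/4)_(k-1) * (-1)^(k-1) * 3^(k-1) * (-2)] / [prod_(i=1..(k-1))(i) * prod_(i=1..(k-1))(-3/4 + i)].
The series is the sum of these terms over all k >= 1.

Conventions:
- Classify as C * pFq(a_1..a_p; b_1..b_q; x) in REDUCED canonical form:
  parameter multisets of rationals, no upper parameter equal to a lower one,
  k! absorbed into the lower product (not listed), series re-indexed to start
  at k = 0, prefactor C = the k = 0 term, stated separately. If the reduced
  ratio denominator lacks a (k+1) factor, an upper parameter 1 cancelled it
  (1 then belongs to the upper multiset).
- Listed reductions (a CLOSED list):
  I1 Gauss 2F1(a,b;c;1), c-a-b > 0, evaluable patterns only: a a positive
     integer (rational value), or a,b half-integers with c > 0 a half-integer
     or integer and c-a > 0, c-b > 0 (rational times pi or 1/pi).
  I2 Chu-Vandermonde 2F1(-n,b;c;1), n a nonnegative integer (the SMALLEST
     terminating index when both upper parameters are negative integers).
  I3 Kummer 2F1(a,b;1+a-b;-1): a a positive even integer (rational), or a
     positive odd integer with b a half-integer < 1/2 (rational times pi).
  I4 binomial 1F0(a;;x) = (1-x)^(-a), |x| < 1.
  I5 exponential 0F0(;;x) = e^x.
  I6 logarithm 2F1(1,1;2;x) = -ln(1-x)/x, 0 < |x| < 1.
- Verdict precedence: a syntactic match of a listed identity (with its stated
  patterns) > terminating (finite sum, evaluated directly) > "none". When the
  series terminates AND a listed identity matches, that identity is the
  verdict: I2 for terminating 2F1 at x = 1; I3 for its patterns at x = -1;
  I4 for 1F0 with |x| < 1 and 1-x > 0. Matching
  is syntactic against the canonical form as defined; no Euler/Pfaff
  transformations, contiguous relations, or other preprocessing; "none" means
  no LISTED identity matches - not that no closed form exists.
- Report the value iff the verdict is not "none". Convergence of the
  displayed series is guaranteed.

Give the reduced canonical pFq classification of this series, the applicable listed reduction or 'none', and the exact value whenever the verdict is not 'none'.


The series (x = -3) is 0F0: upper {-}, lower {-}, prefactor -2. Verdict (x = -3): the I5 exponential reduction applies (the 0F0 exponential series at x = -3). Exact value: (-2) * e^(-3).

Structural cue: t_0 = -2 here, and the parameter 1/4 appears in both the upper and lower lists and cancels.
Step ratio: r(k) = (-3) * 1 / [(k+1)] - poly over poly, x = (-3) from leading terms; C = -2 at k = 0.


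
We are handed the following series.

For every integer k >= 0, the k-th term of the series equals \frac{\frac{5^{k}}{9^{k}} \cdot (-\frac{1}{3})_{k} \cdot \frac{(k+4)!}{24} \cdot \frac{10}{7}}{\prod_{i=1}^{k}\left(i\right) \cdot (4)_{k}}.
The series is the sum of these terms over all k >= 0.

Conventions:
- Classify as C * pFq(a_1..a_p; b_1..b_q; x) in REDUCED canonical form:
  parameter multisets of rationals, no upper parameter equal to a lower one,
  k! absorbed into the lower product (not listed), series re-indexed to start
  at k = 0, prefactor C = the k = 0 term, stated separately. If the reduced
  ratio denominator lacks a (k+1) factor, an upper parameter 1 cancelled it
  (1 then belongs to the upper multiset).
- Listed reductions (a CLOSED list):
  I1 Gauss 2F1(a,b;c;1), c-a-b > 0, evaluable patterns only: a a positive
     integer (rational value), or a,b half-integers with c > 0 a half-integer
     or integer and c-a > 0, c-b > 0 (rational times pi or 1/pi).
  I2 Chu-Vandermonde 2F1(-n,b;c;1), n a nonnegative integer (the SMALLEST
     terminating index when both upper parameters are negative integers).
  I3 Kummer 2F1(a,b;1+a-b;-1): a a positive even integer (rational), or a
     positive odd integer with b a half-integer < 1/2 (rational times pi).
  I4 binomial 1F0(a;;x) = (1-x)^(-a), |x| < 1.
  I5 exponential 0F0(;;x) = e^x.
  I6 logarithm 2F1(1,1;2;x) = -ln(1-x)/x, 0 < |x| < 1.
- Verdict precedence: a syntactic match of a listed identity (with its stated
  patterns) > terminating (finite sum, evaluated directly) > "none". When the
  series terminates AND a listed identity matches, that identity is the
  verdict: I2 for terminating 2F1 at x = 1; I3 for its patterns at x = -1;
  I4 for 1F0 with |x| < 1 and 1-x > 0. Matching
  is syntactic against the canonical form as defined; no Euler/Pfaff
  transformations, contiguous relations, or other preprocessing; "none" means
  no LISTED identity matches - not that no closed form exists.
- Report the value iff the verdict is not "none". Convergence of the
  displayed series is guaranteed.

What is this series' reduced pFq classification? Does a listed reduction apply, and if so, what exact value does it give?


With C = \frac{10}{7}: the canonical form is 2F1(-\frac{1}{3}, 5; 4; \frac{5}{9}). Verdict: none. No listed pattern accepts 2F1(-\frac{1}{3}, 5; 4; \frac{5}{9}).

The tell: x = \frac{5}{9} and the factorial ratio (C = 10/7, x = 5/9) (k+a-1)!/(a-1)! is a rising factorial (a)_k.
Consecutive-term ratio: r(k) = \frac{5}{9} * (k-\frac{1}{3}) (k+5) / [(k+4) (k+1)] ; factor over Q: parameters, x = \frac{5}{9}, and C = \frac{10}{7}.


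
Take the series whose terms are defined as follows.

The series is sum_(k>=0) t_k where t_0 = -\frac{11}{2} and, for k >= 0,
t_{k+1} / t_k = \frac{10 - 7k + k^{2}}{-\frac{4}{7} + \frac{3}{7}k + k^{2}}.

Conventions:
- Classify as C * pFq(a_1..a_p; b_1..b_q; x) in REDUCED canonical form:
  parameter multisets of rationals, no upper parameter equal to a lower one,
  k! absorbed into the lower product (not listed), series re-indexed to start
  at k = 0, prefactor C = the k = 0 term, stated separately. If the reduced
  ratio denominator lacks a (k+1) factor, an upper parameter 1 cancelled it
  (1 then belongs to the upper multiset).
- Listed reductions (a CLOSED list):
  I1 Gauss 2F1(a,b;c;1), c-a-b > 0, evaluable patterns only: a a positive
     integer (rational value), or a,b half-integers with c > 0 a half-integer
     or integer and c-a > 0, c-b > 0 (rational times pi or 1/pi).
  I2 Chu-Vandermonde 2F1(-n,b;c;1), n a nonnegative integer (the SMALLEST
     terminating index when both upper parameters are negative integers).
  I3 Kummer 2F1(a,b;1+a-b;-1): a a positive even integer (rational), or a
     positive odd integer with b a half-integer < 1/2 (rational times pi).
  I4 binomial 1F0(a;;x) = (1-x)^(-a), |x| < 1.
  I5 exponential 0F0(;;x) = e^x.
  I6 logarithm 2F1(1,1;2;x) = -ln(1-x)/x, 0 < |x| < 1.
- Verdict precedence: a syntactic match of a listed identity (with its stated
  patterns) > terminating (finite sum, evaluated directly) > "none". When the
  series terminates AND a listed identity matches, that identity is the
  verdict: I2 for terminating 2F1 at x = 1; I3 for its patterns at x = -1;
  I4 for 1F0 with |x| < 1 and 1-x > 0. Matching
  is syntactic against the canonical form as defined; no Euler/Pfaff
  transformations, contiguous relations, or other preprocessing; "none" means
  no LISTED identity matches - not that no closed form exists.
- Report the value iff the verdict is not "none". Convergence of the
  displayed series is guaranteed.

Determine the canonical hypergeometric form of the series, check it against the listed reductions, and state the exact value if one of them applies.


Classification (C = -\frac{11}{2}): 2F1 with upper {-5, -2}, lower {-\frac{4}{7}}, argument x = 1. Verdict: this is the Chu-Vandermonde identity I2 (terminating 2F1 at x = 1 with n = 2, b = -5, c = -\frac{4}{7}). Sum: \frac{6479}{12}.

First insight: t_0 being -\frac{11}{2}, roots of the ratio polynomials (C = -11/2) are the negated parameters.
Adjacent-term ratio: r(k) = 1 * (k-5) (k-2) / [(k-\frac{4}{7}) (k+1)] - rational; roots negated = parameters, x = 1, C = -\frac{11}{2}.


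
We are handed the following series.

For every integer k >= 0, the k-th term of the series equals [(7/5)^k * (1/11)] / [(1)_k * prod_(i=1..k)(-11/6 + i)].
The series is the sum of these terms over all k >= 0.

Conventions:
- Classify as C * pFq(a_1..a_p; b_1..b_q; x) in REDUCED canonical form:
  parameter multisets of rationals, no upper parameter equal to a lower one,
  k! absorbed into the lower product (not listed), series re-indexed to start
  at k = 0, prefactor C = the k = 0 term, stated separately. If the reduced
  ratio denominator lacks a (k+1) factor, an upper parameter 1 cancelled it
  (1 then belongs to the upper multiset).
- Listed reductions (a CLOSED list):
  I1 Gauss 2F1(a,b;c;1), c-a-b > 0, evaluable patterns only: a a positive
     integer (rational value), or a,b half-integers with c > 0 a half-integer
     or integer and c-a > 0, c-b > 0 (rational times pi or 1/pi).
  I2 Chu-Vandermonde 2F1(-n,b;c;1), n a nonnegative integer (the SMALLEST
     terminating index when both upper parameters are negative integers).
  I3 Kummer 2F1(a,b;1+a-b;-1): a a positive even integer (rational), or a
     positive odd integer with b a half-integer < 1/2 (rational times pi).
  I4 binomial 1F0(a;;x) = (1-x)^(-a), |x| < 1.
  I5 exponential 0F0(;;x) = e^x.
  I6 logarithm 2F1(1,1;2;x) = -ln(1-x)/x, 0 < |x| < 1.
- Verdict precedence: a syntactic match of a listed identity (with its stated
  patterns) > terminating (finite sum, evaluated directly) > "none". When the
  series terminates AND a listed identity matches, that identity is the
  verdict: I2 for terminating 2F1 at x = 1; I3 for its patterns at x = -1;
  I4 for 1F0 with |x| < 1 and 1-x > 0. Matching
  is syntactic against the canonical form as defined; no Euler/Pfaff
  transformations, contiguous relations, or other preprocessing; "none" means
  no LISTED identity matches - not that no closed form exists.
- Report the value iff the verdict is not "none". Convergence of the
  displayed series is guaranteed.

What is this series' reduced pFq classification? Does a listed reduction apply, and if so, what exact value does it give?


Prefactor 1/11, argument 7/5: 0F1 with upper {-} over lower {-5/6}. Verdict: none. No listed pattern accepts 0F1(-; -5/6; 7/5).

First insight: x = (7/5) and the lower running product (C = 1/11) is a rising factorial.
Step ratio: r(k) = (7/5) * 1 / [(k-5/6) (k+1)] - rational in k. x = (7/5); t_0 = 1/11; negate the roots.


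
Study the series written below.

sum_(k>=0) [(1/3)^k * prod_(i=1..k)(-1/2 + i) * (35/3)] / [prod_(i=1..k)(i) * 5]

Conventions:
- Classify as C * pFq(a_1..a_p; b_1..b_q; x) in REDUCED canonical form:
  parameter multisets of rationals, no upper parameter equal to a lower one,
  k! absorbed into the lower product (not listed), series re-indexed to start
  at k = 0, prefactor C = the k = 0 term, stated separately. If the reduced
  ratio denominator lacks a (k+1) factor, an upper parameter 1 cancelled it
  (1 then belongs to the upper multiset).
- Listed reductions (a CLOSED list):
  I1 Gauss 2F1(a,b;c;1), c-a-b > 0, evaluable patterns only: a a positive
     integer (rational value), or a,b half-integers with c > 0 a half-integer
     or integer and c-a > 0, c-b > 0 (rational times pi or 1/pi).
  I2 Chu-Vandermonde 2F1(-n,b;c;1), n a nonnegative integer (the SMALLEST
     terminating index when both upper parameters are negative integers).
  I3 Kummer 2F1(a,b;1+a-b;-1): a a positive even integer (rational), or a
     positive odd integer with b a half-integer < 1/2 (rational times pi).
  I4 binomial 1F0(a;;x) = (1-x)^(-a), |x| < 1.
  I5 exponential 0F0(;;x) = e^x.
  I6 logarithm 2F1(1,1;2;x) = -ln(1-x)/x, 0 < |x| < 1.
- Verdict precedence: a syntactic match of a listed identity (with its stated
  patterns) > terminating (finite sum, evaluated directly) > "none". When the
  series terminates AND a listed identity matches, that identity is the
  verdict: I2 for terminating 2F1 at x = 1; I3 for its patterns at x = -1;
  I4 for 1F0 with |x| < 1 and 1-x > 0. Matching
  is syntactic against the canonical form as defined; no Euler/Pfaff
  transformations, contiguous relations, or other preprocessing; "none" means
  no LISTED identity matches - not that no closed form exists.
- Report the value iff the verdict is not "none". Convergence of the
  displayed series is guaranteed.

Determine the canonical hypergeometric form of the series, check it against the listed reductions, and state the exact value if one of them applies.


Structural cue: with t_0 = 7/3, the product of the first k integers (C = 7/3, x = 1/3) is k!.
Adjacent-term ratio: r(k) = (1/3) * (k+1/2) / [(k+1)] - rational in k. x = (1/3); t_0 = 7/3; negate the roots.

Classification (C = 7/3): 1F0 with upper {1/2}, lower {-}, argument x = 1/3. Verdict: the binomial series (I4) applies (the 1F0 binomial series: exponent -1/2, x = 1/3). Its exact value is (7/3) * (2/3)^(-1/2).


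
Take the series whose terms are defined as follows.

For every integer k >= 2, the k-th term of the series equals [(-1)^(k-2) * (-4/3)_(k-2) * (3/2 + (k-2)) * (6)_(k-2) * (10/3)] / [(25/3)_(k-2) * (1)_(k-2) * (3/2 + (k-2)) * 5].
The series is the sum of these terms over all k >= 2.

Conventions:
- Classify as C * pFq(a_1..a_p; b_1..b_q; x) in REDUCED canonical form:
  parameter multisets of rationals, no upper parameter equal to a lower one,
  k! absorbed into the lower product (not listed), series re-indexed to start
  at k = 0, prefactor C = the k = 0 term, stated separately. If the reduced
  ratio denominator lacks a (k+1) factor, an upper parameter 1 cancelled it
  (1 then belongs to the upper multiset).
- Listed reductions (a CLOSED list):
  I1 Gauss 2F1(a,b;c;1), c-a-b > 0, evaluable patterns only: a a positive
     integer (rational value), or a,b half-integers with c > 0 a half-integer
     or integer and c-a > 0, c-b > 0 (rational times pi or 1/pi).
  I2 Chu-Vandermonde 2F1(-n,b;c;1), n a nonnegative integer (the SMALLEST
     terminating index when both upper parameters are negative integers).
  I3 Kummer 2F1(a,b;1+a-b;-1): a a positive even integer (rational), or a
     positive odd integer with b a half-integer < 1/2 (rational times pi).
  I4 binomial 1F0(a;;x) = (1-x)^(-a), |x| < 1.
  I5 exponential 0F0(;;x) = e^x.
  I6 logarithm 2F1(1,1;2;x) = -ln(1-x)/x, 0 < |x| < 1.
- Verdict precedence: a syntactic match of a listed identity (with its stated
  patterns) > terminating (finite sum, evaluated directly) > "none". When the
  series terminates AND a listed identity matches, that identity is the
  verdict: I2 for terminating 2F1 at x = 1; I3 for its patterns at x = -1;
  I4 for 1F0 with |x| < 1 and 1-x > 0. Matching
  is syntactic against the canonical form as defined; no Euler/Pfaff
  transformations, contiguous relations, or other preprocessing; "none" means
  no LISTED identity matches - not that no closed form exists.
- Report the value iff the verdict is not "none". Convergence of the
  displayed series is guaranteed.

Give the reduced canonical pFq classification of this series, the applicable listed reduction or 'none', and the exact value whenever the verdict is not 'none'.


Reduced: x = -1, 2F1, upper = {-4/3, 6}, lower = {25/3}, C = 2/3. Verdict: this is Kummer's theorem (I3) (x = -1; c = 25/3 equals 1+a-b for upper {-4/3, 6}: listed pattern). Exact value: 1672/1215.

First insight: with t_0 = 2/3, the factor k + 3/2 cancels (top and bottom), leaving C = 2/3.
Step ratio: r(k) = (-1) * (k-4/3) (k+6) / [(k+25/3) (k+1)] - rational in k, leading ratio (-1); with t_0 = 2/3, classification follows.


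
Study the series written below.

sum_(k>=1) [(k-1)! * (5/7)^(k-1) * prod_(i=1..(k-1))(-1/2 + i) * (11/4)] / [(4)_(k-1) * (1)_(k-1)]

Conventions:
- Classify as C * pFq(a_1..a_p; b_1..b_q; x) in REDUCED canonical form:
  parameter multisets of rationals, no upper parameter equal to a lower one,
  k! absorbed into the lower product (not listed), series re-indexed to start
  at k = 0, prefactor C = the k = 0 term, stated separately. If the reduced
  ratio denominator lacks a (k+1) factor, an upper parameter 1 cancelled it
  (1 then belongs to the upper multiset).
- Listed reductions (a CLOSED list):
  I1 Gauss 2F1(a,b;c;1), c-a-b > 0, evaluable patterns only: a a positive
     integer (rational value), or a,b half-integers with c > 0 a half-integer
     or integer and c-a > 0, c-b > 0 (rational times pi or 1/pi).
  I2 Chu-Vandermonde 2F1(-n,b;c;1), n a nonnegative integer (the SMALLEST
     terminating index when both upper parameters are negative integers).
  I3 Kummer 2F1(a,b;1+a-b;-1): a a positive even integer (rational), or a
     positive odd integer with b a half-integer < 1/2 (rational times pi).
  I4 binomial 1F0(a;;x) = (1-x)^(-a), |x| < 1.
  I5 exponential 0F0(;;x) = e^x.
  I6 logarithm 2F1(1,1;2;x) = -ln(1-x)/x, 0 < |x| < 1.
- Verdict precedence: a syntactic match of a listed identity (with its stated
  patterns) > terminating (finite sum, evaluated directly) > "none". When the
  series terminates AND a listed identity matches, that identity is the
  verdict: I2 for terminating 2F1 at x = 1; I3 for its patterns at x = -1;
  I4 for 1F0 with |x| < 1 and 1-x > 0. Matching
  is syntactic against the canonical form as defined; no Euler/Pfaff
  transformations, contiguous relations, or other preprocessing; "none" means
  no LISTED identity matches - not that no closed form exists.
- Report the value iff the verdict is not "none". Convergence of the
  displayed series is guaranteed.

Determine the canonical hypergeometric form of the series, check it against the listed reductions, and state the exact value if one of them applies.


Prefactor 11/4, argument 5/7: 2F1 with upper {1/2, 1} over lower {4}. Verdict: none. A 2F1 with upper {1/2, 1} fits none of I1-I6 at x = 5/7; the sum runs forever.

The tell: x = (5/7) and the running product (C = 11/4, x = 5/7) telescopes to a rising factorial.
Ratio: r(k) = (5/7) * (k+1/2) (k+1) / [(k+4) (k+1)] - rational in k, leading ratio (5/7); with t_0 = 11/4, classification follows.


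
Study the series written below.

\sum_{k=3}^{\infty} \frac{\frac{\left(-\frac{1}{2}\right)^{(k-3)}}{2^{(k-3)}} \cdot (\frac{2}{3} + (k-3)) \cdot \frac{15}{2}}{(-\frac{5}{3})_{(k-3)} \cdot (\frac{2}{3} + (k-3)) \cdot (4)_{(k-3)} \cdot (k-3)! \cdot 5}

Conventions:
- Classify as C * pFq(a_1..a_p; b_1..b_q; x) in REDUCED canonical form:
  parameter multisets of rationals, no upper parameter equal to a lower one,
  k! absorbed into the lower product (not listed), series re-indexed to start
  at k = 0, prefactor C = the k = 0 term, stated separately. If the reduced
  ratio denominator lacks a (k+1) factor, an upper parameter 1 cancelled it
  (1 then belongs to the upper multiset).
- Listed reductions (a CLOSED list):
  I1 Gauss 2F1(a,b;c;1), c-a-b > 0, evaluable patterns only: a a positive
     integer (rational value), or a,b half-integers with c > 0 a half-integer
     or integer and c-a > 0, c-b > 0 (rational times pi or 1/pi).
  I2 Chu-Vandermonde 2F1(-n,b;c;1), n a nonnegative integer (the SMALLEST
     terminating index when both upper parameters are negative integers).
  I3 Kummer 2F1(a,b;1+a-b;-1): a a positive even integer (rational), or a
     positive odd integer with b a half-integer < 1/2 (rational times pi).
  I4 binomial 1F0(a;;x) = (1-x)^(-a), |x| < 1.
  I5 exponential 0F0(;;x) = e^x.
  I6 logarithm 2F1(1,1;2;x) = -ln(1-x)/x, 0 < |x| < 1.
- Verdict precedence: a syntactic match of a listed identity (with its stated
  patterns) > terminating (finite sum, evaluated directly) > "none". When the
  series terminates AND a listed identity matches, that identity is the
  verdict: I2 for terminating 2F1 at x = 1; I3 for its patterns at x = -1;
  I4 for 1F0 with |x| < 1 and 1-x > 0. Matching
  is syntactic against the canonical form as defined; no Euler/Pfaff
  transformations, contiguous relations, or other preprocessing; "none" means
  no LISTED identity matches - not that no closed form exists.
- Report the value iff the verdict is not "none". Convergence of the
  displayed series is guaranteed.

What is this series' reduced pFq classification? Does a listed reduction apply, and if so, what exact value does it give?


The series (x = -\frac{1}{4}) is 0F2: upper {-}, lower {-\frac{5}{3}, 4}, prefactor \frac{3}{2}. Verdict: none. No listed pattern accepts 0F2(-; -\frac{5}{3}, 4; -\frac{1}{4}).

Key observation: x = -\frac{1}{4} and the constant factors (C = 3/2, x = -1/4) combine into one prefactor.
Ratio: r(k) = -\frac{1}{4} * 1 / [(k-\frac{5}{3}) (k+4) (k+1)] - poly over poly, x = -\frac{1}{4} from leading terms; C = \frac{3}{2} at k = 0.


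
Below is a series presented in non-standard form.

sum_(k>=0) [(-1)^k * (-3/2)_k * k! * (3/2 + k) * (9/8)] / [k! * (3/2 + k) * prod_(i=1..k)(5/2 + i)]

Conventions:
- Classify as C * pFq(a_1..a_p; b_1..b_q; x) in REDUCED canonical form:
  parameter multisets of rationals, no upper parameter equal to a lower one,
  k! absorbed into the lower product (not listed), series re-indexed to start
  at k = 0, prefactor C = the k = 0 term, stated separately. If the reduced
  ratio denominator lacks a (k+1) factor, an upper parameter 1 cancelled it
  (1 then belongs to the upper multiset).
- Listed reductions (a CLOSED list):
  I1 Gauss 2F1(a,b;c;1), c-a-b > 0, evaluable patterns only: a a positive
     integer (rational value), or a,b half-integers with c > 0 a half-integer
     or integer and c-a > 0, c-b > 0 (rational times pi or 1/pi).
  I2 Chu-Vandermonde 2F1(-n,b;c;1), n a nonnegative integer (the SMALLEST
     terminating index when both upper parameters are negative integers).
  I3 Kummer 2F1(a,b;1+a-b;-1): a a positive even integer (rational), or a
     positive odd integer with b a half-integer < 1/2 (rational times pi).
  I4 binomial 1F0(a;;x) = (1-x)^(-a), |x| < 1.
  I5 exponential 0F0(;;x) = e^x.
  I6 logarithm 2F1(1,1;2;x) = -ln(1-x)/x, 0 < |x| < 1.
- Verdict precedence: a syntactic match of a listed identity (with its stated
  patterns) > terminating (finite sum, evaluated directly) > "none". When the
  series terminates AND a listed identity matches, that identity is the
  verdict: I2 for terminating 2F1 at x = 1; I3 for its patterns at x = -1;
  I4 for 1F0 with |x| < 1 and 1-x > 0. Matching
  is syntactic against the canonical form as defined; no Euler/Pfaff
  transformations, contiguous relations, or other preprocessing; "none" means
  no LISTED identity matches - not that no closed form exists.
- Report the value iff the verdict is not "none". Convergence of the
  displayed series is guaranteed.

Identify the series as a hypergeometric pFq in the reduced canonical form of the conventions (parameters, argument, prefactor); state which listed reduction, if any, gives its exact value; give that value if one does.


Prefactor 9/8, argument -1: 2F1 with upper {-3/2, 1} over lower {7/2}. Verdict at x = -1: Kummer (I3) matches (x = -1; c = 7/2 equals 1+a-b for upper {-3/2, 1}: listed pattern). Value: (135/256) * pi.

The tell: x = (-1) and striking the common factor k + 3/2 reduces the term (prefactor 9/8).
Step ratio: r(k) = (-1) * (k-3/2) (k+1) / [(k+7/2) (k+1)] ; factor over Q: parameters, x = (-1), and C = 9/8.
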